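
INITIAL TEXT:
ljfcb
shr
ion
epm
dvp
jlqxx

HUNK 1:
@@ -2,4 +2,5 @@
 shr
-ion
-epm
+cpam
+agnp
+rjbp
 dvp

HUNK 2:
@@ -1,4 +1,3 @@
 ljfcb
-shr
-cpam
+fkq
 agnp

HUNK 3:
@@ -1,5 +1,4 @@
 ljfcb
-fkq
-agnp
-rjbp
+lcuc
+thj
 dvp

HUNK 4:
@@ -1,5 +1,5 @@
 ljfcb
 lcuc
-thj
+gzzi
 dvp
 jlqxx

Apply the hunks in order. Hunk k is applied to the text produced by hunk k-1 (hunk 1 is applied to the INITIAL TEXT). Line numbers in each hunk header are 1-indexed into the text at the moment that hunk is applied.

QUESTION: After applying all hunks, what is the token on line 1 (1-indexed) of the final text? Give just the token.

Answer: ljfcb

Derivation:
Hunk 1: at line 2 remove [ion,epm] add [cpam,agnp,rjbp] -> 7 lines: ljfcb shr cpam agnp rjbp dvp jlqxx
Hunk 2: at line 1 remove [shr,cpam] add [fkq] -> 6 lines: ljfcb fkq agnp rjbp dvp jlqxx
Hunk 3: at line 1 remove [fkq,agnp,rjbp] add [lcuc,thj] -> 5 lines: ljfcb lcuc thj dvp jlqxx
Hunk 4: at line 1 remove [thj] add [gzzi] -> 5 lines: ljfcb lcuc gzzi dvp jlqxx
Final line 1: ljfcb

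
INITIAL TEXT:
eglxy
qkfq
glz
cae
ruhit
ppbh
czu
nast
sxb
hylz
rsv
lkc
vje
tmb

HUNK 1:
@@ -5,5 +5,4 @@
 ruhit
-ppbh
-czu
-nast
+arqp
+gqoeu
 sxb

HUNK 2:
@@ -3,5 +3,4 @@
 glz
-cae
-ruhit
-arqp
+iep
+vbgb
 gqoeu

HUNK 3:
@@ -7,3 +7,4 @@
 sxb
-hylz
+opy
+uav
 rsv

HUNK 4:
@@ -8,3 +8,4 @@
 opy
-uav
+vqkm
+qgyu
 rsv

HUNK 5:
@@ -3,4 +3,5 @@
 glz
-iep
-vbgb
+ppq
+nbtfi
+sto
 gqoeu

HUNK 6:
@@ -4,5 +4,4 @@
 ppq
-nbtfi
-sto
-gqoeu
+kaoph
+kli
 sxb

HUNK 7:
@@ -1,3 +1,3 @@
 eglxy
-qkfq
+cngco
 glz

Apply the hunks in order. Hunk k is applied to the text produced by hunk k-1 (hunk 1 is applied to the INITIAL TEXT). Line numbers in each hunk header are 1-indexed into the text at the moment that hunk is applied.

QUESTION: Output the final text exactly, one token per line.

Hunk 1: at line 5 remove [ppbh,czu,nast] add [arqp,gqoeu] -> 13 lines: eglxy qkfq glz cae ruhit arqp gqoeu sxb hylz rsv lkc vje tmb
Hunk 2: at line 3 remove [cae,ruhit,arqp] add [iep,vbgb] -> 12 lines: eglxy qkfq glz iep vbgb gqoeu sxb hylz rsv lkc vje tmb
Hunk 3: at line 7 remove [hylz] add [opy,uav] -> 13 lines: eglxy qkfq glz iep vbgb gqoeu sxb opy uav rsv lkc vje tmb
Hunk 4: at line 8 remove [uav] add [vqkm,qgyu] -> 14 lines: eglxy qkfq glz iep vbgb gqoeu sxb opy vqkm qgyu rsv lkc vje tmb
Hunk 5: at line 3 remove [iep,vbgb] add [ppq,nbtfi,sto] -> 15 lines: eglxy qkfq glz ppq nbtfi sto gqoeu sxb opy vqkm qgyu rsv lkc vje tmb
Hunk 6: at line 4 remove [nbtfi,sto,gqoeu] add [kaoph,kli] -> 14 lines: eglxy qkfq glz ppq kaoph kli sxb opy vqkm qgyu rsv lkc vje tmb
Hunk 7: at line 1 remove [qkfq] add [cngco] -> 14 lines: eglxy cngco glz ppq kaoph kli sxb opy vqkm qgyu rsv lkc vje tmb

Answer: eglxy
cngco
glz
ppq
kaoph
kli
sxb
opy
vqkm
qgyu
rsv
lkc
vje
tmb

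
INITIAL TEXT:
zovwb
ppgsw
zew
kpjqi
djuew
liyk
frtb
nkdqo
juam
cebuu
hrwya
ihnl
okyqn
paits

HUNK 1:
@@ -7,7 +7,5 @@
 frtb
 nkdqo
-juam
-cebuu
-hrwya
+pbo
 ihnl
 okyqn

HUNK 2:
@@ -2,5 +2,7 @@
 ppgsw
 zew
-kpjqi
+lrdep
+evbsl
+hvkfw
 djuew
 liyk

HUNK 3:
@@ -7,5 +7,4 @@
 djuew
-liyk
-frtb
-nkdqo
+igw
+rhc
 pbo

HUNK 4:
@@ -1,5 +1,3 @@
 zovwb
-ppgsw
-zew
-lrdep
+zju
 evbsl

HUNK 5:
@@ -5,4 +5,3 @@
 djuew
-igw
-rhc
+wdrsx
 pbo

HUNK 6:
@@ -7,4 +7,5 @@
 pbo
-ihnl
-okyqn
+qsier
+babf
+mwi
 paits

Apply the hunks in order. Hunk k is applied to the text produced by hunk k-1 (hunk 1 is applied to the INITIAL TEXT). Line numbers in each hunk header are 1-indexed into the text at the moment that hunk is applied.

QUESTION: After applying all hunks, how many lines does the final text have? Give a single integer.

Answer: 11

Derivation:
Hunk 1: at line 7 remove [juam,cebuu,hrwya] add [pbo] -> 12 lines: zovwb ppgsw zew kpjqi djuew liyk frtb nkdqo pbo ihnl okyqn paits
Hunk 2: at line 2 remove [kpjqi] add [lrdep,evbsl,hvkfw] -> 14 lines: zovwb ppgsw zew lrdep evbsl hvkfw djuew liyk frtb nkdqo pbo ihnl okyqn paits
Hunk 3: at line 7 remove [liyk,frtb,nkdqo] add [igw,rhc] -> 13 lines: zovwb ppgsw zew lrdep evbsl hvkfw djuew igw rhc pbo ihnl okyqn paits
Hunk 4: at line 1 remove [ppgsw,zew,lrdep] add [zju] -> 11 lines: zovwb zju evbsl hvkfw djuew igw rhc pbo ihnl okyqn paits
Hunk 5: at line 5 remove [igw,rhc] add [wdrsx] -> 10 lines: zovwb zju evbsl hvkfw djuew wdrsx pbo ihnl okyqn paits
Hunk 6: at line 7 remove [ihnl,okyqn] add [qsier,babf,mwi] -> 11 lines: zovwb zju evbsl hvkfw djuew wdrsx pbo qsier babf mwi paits
Final line count: 11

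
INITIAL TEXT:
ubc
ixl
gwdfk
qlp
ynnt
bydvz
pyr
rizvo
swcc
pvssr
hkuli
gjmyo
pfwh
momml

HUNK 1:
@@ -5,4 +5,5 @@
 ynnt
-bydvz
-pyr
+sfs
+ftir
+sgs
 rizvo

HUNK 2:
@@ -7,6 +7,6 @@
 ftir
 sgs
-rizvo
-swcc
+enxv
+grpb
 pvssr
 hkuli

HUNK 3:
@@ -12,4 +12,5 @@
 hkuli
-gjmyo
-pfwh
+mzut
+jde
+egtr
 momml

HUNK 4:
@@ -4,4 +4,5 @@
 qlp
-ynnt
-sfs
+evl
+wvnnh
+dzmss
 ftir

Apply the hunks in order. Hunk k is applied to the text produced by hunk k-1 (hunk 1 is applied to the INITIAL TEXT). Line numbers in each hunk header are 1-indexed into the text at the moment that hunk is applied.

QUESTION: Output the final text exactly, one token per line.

Answer: ubc
ixl
gwdfk
qlp
evl
wvnnh
dzmss
ftir
sgs
enxv
grpb
pvssr
hkuli
mzut
jde
egtr
momml

Derivation:
Hunk 1: at line 5 remove [bydvz,pyr] add [sfs,ftir,sgs] -> 15 lines: ubc ixl gwdfk qlp ynnt sfs ftir sgs rizvo swcc pvssr hkuli gjmyo pfwh momml
Hunk 2: at line 7 remove [rizvo,swcc] add [enxv,grpb] -> 15 lines: ubc ixl gwdfk qlp ynnt sfs ftir sgs enxv grpb pvssr hkuli gjmyo pfwh momml
Hunk 3: at line 12 remove [gjmyo,pfwh] add [mzut,jde,egtr] -> 16 lines: ubc ixl gwdfk qlp ynnt sfs ftir sgs enxv grpb pvssr hkuli mzut jde egtr momml
Hunk 4: at line 4 remove [ynnt,sfs] add [evl,wvnnh,dzmss] -> 17 lines: ubc ixl gwdfk qlp evl wvnnh dzmss ftir sgs enxv grpb pvssr hkuli mzut jde egtr momml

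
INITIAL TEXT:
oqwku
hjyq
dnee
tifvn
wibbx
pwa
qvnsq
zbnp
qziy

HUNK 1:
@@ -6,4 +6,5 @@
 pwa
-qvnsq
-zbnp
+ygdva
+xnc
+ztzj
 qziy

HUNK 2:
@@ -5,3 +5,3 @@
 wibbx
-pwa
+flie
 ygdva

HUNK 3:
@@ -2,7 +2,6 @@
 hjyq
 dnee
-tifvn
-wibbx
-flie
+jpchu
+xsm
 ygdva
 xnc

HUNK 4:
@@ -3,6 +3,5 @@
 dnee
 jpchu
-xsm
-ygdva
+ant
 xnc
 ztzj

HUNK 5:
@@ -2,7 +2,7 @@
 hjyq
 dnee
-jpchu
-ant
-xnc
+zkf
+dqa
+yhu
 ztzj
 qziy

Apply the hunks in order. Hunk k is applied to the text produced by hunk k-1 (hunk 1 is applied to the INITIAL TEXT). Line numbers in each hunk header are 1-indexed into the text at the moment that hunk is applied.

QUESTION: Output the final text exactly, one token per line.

Hunk 1: at line 6 remove [qvnsq,zbnp] add [ygdva,xnc,ztzj] -> 10 lines: oqwku hjyq dnee tifvn wibbx pwa ygdva xnc ztzj qziy
Hunk 2: at line 5 remove [pwa] add [flie] -> 10 lines: oqwku hjyq dnee tifvn wibbx flie ygdva xnc ztzj qziy
Hunk 3: at line 2 remove [tifvn,wibbx,flie] add [jpchu,xsm] -> 9 lines: oqwku hjyq dnee jpchu xsm ygdva xnc ztzj qziy
Hunk 4: at line 3 remove [xsm,ygdva] add [ant] -> 8 lines: oqwku hjyq dnee jpchu ant xnc ztzj qziy
Hunk 5: at line 2 remove [jpchu,ant,xnc] add [zkf,dqa,yhu] -> 8 lines: oqwku hjyq dnee zkf dqa yhu ztzj qziy

Answer: oqwku
hjyq
dnee
zkf
dqa
yhu
ztzj
qziy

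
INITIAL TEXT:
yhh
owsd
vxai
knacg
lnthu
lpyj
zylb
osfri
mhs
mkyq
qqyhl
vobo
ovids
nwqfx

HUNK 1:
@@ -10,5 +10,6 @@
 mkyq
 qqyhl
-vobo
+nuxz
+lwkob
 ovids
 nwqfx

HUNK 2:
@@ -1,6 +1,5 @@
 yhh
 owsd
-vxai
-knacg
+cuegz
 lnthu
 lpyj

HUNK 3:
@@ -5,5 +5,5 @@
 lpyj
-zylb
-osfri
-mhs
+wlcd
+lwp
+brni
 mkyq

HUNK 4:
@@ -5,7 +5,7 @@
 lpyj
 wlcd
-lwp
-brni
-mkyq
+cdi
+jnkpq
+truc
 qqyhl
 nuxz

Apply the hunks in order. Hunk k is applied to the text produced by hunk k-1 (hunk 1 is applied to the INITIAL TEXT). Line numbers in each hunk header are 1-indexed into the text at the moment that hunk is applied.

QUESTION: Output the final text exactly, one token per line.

Hunk 1: at line 10 remove [vobo] add [nuxz,lwkob] -> 15 lines: yhh owsd vxai knacg lnthu lpyj zylb osfri mhs mkyq qqyhl nuxz lwkob ovids nwqfx
Hunk 2: at line 1 remove [vxai,knacg] add [cuegz] -> 14 lines: yhh owsd cuegz lnthu lpyj zylb osfri mhs mkyq qqyhl nuxz lwkob ovids nwqfx
Hunk 3: at line 5 remove [zylb,osfri,mhs] add [wlcd,lwp,brni] -> 14 lines: yhh owsd cuegz lnthu lpyj wlcd lwp brni mkyq qqyhl nuxz lwkob ovids nwqfx
Hunk 4: at line 5 remove [lwp,brni,mkyq] add [cdi,jnkpq,truc] -> 14 lines: yhh owsd cuegz lnthu lpyj wlcd cdi jnkpq truc qqyhl nuxz lwkob ovids nwqfx

Answer: yhh
owsd
cuegz
lnthu
lpyj
wlcd
cdi
jnkpq
truc
qqyhl
nuxz
lwkob
ovids
nwqfx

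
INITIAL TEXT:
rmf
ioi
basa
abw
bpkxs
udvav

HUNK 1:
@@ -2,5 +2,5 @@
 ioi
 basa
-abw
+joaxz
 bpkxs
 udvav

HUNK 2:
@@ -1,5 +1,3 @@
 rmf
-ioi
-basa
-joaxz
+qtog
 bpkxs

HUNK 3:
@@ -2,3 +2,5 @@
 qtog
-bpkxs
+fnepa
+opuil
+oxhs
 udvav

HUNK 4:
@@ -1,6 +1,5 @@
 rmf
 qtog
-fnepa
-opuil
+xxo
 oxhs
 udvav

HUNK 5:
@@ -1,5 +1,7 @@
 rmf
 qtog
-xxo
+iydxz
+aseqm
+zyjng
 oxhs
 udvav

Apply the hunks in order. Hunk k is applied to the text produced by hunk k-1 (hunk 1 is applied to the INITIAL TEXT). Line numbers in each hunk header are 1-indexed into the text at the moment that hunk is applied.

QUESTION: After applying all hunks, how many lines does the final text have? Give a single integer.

Answer: 7

Derivation:
Hunk 1: at line 2 remove [abw] add [joaxz] -> 6 lines: rmf ioi basa joaxz bpkxs udvav
Hunk 2: at line 1 remove [ioi,basa,joaxz] add [qtog] -> 4 lines: rmf qtog bpkxs udvav
Hunk 3: at line 2 remove [bpkxs] add [fnepa,opuil,oxhs] -> 6 lines: rmf qtog fnepa opuil oxhs udvav
Hunk 4: at line 1 remove [fnepa,opuil] add [xxo] -> 5 lines: rmf qtog xxo oxhs udvav
Hunk 5: at line 1 remove [xxo] add [iydxz,aseqm,zyjng] -> 7 lines: rmf qtog iydxz aseqm zyjng oxhs udvav
Final line count: 7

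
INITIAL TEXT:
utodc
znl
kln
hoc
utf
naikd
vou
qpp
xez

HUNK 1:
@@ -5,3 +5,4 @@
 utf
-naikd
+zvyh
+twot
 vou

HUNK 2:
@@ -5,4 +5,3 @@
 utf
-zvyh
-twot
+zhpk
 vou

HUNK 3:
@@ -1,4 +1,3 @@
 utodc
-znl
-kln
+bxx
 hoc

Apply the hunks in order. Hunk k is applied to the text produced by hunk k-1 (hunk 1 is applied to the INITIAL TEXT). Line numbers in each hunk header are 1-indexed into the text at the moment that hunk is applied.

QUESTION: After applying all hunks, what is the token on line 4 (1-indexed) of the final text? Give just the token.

Answer: utf

Derivation:
Hunk 1: at line 5 remove [naikd] add [zvyh,twot] -> 10 lines: utodc znl kln hoc utf zvyh twot vou qpp xez
Hunk 2: at line 5 remove [zvyh,twot] add [zhpk] -> 9 lines: utodc znl kln hoc utf zhpk vou qpp xez
Hunk 3: at line 1 remove [znl,kln] add [bxx] -> 8 lines: utodc bxx hoc utf zhpk vou qpp xez
Final line 4: utf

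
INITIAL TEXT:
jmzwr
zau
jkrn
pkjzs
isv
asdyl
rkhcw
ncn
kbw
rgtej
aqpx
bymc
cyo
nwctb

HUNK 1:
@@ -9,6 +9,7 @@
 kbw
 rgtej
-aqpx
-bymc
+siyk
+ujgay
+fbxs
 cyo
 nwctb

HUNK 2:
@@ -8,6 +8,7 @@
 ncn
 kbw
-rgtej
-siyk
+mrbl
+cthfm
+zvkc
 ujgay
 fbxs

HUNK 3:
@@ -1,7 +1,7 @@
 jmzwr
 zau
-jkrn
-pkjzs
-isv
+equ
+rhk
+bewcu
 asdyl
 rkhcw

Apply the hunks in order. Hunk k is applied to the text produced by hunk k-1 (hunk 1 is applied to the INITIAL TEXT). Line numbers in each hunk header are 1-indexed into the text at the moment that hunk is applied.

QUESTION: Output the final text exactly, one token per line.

Answer: jmzwr
zau
equ
rhk
bewcu
asdyl
rkhcw
ncn
kbw
mrbl
cthfm
zvkc
ujgay
fbxs
cyo
nwctb

Derivation:
Hunk 1: at line 9 remove [aqpx,bymc] add [siyk,ujgay,fbxs] -> 15 lines: jmzwr zau jkrn pkjzs isv asdyl rkhcw ncn kbw rgtej siyk ujgay fbxs cyo nwctb
Hunk 2: at line 8 remove [rgtej,siyk] add [mrbl,cthfm,zvkc] -> 16 lines: jmzwr zau jkrn pkjzs isv asdyl rkhcw ncn kbw mrbl cthfm zvkc ujgay fbxs cyo nwctb
Hunk 3: at line 1 remove [jkrn,pkjzs,isv] add [equ,rhk,bewcu] -> 16 lines: jmzwr zau equ rhk bewcu asdyl rkhcw ncn kbw mrbl cthfm zvkc ujgay fbxs cyo nwctb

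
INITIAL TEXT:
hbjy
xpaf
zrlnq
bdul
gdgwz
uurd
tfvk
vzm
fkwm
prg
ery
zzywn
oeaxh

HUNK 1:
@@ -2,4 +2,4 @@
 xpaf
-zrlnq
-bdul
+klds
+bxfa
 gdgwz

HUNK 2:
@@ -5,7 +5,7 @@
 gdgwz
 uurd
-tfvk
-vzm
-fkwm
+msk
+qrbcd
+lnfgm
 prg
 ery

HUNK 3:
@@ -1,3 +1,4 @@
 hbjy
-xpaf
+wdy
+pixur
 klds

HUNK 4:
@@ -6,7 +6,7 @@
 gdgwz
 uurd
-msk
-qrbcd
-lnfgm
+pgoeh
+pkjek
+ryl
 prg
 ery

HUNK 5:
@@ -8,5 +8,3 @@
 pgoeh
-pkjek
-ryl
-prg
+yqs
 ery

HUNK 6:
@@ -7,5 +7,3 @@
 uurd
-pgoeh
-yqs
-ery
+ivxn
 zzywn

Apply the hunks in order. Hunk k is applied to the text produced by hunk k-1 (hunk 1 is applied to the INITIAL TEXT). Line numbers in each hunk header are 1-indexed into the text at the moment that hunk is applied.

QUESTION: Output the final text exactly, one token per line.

Hunk 1: at line 2 remove [zrlnq,bdul] add [klds,bxfa] -> 13 lines: hbjy xpaf klds bxfa gdgwz uurd tfvk vzm fkwm prg ery zzywn oeaxh
Hunk 2: at line 5 remove [tfvk,vzm,fkwm] add [msk,qrbcd,lnfgm] -> 13 lines: hbjy xpaf klds bxfa gdgwz uurd msk qrbcd lnfgm prg ery zzywn oeaxh
Hunk 3: at line 1 remove [xpaf] add [wdy,pixur] -> 14 lines: hbjy wdy pixur klds bxfa gdgwz uurd msk qrbcd lnfgm prg ery zzywn oeaxh
Hunk 4: at line 6 remove [msk,qrbcd,lnfgm] add [pgoeh,pkjek,ryl] -> 14 lines: hbjy wdy pixur klds bxfa gdgwz uurd pgoeh pkjek ryl prg ery zzywn oeaxh
Hunk 5: at line 8 remove [pkjek,ryl,prg] add [yqs] -> 12 lines: hbjy wdy pixur klds bxfa gdgwz uurd pgoeh yqs ery zzywn oeaxh
Hunk 6: at line 7 remove [pgoeh,yqs,ery] add [ivxn] -> 10 lines: hbjy wdy pixur klds bxfa gdgwz uurd ivxn zzywn oeaxh

Answer: hbjy
wdy
pixur
klds
bxfa
gdgwz
uurd
ivxn
zzywn
oeaxh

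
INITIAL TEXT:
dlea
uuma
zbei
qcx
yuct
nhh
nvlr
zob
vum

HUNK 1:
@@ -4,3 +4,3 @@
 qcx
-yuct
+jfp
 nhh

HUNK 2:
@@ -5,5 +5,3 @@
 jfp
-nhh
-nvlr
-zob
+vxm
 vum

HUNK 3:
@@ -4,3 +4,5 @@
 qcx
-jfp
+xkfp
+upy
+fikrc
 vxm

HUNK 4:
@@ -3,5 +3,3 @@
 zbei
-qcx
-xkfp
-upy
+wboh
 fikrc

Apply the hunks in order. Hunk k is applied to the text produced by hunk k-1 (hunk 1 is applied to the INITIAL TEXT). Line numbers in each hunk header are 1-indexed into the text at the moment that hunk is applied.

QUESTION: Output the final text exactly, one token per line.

Hunk 1: at line 4 remove [yuct] add [jfp] -> 9 lines: dlea uuma zbei qcx jfp nhh nvlr zob vum
Hunk 2: at line 5 remove [nhh,nvlr,zob] add [vxm] -> 7 lines: dlea uuma zbei qcx jfp vxm vum
Hunk 3: at line 4 remove [jfp] add [xkfp,upy,fikrc] -> 9 lines: dlea uuma zbei qcx xkfp upy fikrc vxm vum
Hunk 4: at line 3 remove [qcx,xkfp,upy] add [wboh] -> 7 lines: dlea uuma zbei wboh fikrc vxm vum

Answer: dlea
uuma
zbei
wboh
fikrc
vxm
vum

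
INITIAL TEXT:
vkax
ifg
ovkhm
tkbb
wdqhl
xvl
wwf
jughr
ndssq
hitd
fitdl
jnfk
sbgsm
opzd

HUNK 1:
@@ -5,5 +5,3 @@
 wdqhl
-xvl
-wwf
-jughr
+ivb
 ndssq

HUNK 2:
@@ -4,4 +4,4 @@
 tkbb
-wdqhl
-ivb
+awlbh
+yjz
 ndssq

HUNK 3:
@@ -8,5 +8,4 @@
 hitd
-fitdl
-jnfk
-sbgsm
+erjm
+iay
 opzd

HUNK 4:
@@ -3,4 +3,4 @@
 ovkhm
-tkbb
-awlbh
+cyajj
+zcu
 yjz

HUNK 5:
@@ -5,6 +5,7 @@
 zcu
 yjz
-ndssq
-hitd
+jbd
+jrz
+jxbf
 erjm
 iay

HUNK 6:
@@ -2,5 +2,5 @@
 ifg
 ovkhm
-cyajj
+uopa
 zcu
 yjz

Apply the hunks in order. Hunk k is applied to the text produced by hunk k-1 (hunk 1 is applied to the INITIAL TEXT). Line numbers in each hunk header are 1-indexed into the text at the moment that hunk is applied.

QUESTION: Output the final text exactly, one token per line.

Hunk 1: at line 5 remove [xvl,wwf,jughr] add [ivb] -> 12 lines: vkax ifg ovkhm tkbb wdqhl ivb ndssq hitd fitdl jnfk sbgsm opzd
Hunk 2: at line 4 remove [wdqhl,ivb] add [awlbh,yjz] -> 12 lines: vkax ifg ovkhm tkbb awlbh yjz ndssq hitd fitdl jnfk sbgsm opzd
Hunk 3: at line 8 remove [fitdl,jnfk,sbgsm] add [erjm,iay] -> 11 lines: vkax ifg ovkhm tkbb awlbh yjz ndssq hitd erjm iay opzd
Hunk 4: at line 3 remove [tkbb,awlbh] add [cyajj,zcu] -> 11 lines: vkax ifg ovkhm cyajj zcu yjz ndssq hitd erjm iay opzd
Hunk 5: at line 5 remove [ndssq,hitd] add [jbd,jrz,jxbf] -> 12 lines: vkax ifg ovkhm cyajj zcu yjz jbd jrz jxbf erjm iay opzd
Hunk 6: at line 2 remove [cyajj] add [uopa] -> 12 lines: vkax ifg ovkhm uopa zcu yjz jbd jrz jxbf erjm iay opzd

Answer: vkax
ifg
ovkhm
uopa
zcu
yjz
jbd
jrz
jxbf
erjm
iay
opzd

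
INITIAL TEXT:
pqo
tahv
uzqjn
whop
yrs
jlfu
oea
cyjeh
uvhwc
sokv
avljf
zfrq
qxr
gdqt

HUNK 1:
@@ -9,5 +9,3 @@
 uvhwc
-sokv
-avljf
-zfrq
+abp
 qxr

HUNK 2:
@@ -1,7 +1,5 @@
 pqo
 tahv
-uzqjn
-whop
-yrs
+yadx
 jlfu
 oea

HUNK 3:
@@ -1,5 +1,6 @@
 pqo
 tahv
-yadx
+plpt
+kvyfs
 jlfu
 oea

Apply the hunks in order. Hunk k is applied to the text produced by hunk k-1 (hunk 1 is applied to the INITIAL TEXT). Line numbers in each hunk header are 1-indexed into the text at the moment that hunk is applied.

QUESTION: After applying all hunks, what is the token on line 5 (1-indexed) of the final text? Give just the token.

Hunk 1: at line 9 remove [sokv,avljf,zfrq] add [abp] -> 12 lines: pqo tahv uzqjn whop yrs jlfu oea cyjeh uvhwc abp qxr gdqt
Hunk 2: at line 1 remove [uzqjn,whop,yrs] add [yadx] -> 10 lines: pqo tahv yadx jlfu oea cyjeh uvhwc abp qxr gdqt
Hunk 3: at line 1 remove [yadx] add [plpt,kvyfs] -> 11 lines: pqo tahv plpt kvyfs jlfu oea cyjeh uvhwc abp qxr gdqt
Final line 5: jlfu

Answer: jlfu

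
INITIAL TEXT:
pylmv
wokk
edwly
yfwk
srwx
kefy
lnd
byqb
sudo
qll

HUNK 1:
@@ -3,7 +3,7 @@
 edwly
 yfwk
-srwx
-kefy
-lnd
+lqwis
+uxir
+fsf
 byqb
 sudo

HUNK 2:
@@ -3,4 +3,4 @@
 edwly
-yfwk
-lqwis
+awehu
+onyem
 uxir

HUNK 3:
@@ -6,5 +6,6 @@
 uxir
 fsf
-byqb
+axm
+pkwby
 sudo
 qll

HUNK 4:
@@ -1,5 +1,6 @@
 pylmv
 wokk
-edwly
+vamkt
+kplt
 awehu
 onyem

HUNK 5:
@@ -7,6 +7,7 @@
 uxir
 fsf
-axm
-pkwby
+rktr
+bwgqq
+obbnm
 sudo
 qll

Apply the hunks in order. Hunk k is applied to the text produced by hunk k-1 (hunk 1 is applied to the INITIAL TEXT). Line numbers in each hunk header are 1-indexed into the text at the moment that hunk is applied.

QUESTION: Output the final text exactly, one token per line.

Hunk 1: at line 3 remove [srwx,kefy,lnd] add [lqwis,uxir,fsf] -> 10 lines: pylmv wokk edwly yfwk lqwis uxir fsf byqb sudo qll
Hunk 2: at line 3 remove [yfwk,lqwis] add [awehu,onyem] -> 10 lines: pylmv wokk edwly awehu onyem uxir fsf byqb sudo qll
Hunk 3: at line 6 remove [byqb] add [axm,pkwby] -> 11 lines: pylmv wokk edwly awehu onyem uxir fsf axm pkwby sudo qll
Hunk 4: at line 1 remove [edwly] add [vamkt,kplt] -> 12 lines: pylmv wokk vamkt kplt awehu onyem uxir fsf axm pkwby sudo qll
Hunk 5: at line 7 remove [axm,pkwby] add [rktr,bwgqq,obbnm] -> 13 lines: pylmv wokk vamkt kplt awehu onyem uxir fsf rktr bwgqq obbnm sudo qll

Answer: pylmv
wokk
vamkt
kplt
awehu
onyem
uxir
fsf
rktr
bwgqq
obbnm
sudo
qll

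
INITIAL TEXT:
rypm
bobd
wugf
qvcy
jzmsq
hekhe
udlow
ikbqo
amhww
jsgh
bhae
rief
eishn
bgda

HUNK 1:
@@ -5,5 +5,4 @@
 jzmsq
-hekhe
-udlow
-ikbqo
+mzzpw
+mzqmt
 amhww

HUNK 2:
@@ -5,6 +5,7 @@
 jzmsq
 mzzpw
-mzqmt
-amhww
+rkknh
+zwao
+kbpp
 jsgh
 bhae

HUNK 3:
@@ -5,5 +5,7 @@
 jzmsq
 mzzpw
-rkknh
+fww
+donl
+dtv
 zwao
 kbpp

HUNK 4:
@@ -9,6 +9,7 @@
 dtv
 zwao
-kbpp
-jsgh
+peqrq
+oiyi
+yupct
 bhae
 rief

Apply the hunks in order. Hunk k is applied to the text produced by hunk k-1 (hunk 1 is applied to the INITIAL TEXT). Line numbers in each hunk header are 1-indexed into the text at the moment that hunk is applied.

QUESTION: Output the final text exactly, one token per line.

Answer: rypm
bobd
wugf
qvcy
jzmsq
mzzpw
fww
donl
dtv
zwao
peqrq
oiyi
yupct
bhae
rief
eishn
bgda

Derivation:
Hunk 1: at line 5 remove [hekhe,udlow,ikbqo] add [mzzpw,mzqmt] -> 13 lines: rypm bobd wugf qvcy jzmsq mzzpw mzqmt amhww jsgh bhae rief eishn bgda
Hunk 2: at line 5 remove [mzqmt,amhww] add [rkknh,zwao,kbpp] -> 14 lines: rypm bobd wugf qvcy jzmsq mzzpw rkknh zwao kbpp jsgh bhae rief eishn bgda
Hunk 3: at line 5 remove [rkknh] add [fww,donl,dtv] -> 16 lines: rypm bobd wugf qvcy jzmsq mzzpw fww donl dtv zwao kbpp jsgh bhae rief eishn bgda
Hunk 4: at line 9 remove [kbpp,jsgh] add [peqrq,oiyi,yupct] -> 17 lines: rypm bobd wugf qvcy jzmsq mzzpw fww donl dtv zwao peqrq oiyi yupct bhae rief eishn bgda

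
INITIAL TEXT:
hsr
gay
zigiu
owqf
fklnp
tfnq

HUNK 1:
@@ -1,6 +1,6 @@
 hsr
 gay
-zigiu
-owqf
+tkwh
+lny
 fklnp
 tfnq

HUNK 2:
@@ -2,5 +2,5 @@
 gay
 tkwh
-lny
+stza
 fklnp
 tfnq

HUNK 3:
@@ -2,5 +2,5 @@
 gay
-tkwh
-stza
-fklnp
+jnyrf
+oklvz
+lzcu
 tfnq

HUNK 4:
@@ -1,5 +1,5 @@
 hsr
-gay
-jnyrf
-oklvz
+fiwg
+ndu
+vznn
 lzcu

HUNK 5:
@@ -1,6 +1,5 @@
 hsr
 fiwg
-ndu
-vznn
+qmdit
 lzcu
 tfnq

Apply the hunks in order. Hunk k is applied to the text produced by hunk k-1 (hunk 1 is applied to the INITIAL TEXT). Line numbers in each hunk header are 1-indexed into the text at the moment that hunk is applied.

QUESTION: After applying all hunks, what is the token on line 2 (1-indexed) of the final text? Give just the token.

Answer: fiwg

Derivation:
Hunk 1: at line 1 remove [zigiu,owqf] add [tkwh,lny] -> 6 lines: hsr gay tkwh lny fklnp tfnq
Hunk 2: at line 2 remove [lny] add [stza] -> 6 lines: hsr gay tkwh stza fklnp tfnq
Hunk 3: at line 2 remove [tkwh,stza,fklnp] add [jnyrf,oklvz,lzcu] -> 6 lines: hsr gay jnyrf oklvz lzcu tfnq
Hunk 4: at line 1 remove [gay,jnyrf,oklvz] add [fiwg,ndu,vznn] -> 6 lines: hsr fiwg ndu vznn lzcu tfnq
Hunk 5: at line 1 remove [ndu,vznn] add [qmdit] -> 5 lines: hsr fiwg qmdit lzcu tfnq
Final line 2: fiwg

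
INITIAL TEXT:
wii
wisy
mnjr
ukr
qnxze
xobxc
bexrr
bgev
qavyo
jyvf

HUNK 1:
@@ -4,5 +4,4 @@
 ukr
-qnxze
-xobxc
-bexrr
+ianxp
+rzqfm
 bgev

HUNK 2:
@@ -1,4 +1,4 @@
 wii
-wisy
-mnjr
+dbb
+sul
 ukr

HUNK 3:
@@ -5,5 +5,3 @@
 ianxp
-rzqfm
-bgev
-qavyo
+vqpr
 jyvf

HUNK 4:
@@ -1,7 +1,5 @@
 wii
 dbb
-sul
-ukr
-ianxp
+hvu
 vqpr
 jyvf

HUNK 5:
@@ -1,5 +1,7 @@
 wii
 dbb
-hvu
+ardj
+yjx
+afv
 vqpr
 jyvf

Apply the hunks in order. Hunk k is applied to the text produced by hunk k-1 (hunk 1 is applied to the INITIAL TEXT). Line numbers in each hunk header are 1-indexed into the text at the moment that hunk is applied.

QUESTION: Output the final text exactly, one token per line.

Hunk 1: at line 4 remove [qnxze,xobxc,bexrr] add [ianxp,rzqfm] -> 9 lines: wii wisy mnjr ukr ianxp rzqfm bgev qavyo jyvf
Hunk 2: at line 1 remove [wisy,mnjr] add [dbb,sul] -> 9 lines: wii dbb sul ukr ianxp rzqfm bgev qavyo jyvf
Hunk 3: at line 5 remove [rzqfm,bgev,qavyo] add [vqpr] -> 7 lines: wii dbb sul ukr ianxp vqpr jyvf
Hunk 4: at line 1 remove [sul,ukr,ianxp] add [hvu] -> 5 lines: wii dbb hvu vqpr jyvf
Hunk 5: at line 1 remove [hvu] add [ardj,yjx,afv] -> 7 lines: wii dbb ardj yjx afv vqpr jyvf

Answer: wii
dbb
ardj
yjx
afv
vqpr
jyvf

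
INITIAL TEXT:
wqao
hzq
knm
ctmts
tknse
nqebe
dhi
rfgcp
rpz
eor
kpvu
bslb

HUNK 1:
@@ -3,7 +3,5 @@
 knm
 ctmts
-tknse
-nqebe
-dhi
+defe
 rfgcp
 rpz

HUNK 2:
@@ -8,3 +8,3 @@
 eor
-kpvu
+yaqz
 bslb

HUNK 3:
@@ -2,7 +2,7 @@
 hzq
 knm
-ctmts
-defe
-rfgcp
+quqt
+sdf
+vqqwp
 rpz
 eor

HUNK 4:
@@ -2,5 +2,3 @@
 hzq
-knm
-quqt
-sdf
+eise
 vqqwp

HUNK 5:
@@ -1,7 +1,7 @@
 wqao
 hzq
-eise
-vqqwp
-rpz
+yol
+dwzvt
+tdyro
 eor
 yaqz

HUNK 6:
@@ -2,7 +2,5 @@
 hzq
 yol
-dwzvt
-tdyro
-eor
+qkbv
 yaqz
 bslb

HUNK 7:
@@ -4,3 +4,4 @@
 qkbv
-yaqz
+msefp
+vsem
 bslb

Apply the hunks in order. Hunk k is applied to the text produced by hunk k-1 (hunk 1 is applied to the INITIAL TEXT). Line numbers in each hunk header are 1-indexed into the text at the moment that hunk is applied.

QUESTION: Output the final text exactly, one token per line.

Answer: wqao
hzq
yol
qkbv
msefp
vsem
bslb

Derivation:
Hunk 1: at line 3 remove [tknse,nqebe,dhi] add [defe] -> 10 lines: wqao hzq knm ctmts defe rfgcp rpz eor kpvu bslb
Hunk 2: at line 8 remove [kpvu] add [yaqz] -> 10 lines: wqao hzq knm ctmts defe rfgcp rpz eor yaqz bslb
Hunk 3: at line 2 remove [ctmts,defe,rfgcp] add [quqt,sdf,vqqwp] -> 10 lines: wqao hzq knm quqt sdf vqqwp rpz eor yaqz bslb
Hunk 4: at line 2 remove [knm,quqt,sdf] add [eise] -> 8 lines: wqao hzq eise vqqwp rpz eor yaqz bslb
Hunk 5: at line 1 remove [eise,vqqwp,rpz] add [yol,dwzvt,tdyro] -> 8 lines: wqao hzq yol dwzvt tdyro eor yaqz bslb
Hunk 6: at line 2 remove [dwzvt,tdyro,eor] add [qkbv] -> 6 lines: wqao hzq yol qkbv yaqz bslb
Hunk 7: at line 4 remove [yaqz] add [msefp,vsem] -> 7 lines: wqao hzq yol qkbv msefp vsem bslb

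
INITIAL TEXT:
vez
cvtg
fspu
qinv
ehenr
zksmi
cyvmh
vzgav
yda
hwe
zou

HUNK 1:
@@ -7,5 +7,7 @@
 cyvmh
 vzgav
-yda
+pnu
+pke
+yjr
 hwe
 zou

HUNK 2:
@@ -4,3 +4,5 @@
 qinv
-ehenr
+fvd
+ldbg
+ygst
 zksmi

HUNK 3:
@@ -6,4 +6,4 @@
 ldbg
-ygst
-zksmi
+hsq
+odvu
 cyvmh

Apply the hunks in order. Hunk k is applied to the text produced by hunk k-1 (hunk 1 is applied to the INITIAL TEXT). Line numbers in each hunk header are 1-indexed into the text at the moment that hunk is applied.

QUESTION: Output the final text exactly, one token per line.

Hunk 1: at line 7 remove [yda] add [pnu,pke,yjr] -> 13 lines: vez cvtg fspu qinv ehenr zksmi cyvmh vzgav pnu pke yjr hwe zou
Hunk 2: at line 4 remove [ehenr] add [fvd,ldbg,ygst] -> 15 lines: vez cvtg fspu qinv fvd ldbg ygst zksmi cyvmh vzgav pnu pke yjr hwe zou
Hunk 3: at line 6 remove [ygst,zksmi] add [hsq,odvu] -> 15 lines: vez cvtg fspu qinv fvd ldbg hsq odvu cyvmh vzgav pnu pke yjr hwe zou

Answer: vez
cvtg
fspu
qinv
fvd
ldbg
hsq
odvu
cyvmh
vzgav
pnu
pke
yjr
hwe
zou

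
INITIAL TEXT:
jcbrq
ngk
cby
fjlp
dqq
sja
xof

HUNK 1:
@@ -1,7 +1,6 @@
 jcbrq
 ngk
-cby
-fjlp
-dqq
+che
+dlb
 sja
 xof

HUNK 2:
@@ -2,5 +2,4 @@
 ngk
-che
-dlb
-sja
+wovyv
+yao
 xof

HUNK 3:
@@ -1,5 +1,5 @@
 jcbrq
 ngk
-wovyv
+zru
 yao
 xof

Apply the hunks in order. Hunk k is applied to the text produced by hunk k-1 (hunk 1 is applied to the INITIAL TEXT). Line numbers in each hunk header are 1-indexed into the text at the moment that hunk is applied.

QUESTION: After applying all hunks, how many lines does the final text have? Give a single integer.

Answer: 5

Derivation:
Hunk 1: at line 1 remove [cby,fjlp,dqq] add [che,dlb] -> 6 lines: jcbrq ngk che dlb sja xof
Hunk 2: at line 2 remove [che,dlb,sja] add [wovyv,yao] -> 5 lines: jcbrq ngk wovyv yao xof
Hunk 3: at line 1 remove [wovyv] add [zru] -> 5 lines: jcbrq ngk zru yao xof
Final line count: 5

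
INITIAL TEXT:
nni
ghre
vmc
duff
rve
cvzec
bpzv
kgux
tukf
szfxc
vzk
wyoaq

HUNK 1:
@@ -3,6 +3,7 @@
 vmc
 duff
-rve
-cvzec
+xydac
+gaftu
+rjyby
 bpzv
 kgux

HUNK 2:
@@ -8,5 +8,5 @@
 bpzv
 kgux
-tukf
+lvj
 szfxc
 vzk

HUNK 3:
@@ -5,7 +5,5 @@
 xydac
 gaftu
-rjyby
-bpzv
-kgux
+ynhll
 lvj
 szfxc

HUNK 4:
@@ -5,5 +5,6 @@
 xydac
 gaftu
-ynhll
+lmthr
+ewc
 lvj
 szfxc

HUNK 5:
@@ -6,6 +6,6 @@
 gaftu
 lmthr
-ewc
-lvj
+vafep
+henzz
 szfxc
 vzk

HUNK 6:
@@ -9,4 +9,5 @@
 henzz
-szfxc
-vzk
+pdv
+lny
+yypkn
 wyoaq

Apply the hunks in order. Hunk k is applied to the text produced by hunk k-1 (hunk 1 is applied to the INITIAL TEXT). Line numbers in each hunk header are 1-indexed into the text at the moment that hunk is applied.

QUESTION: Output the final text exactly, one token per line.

Hunk 1: at line 3 remove [rve,cvzec] add [xydac,gaftu,rjyby] -> 13 lines: nni ghre vmc duff xydac gaftu rjyby bpzv kgux tukf szfxc vzk wyoaq
Hunk 2: at line 8 remove [tukf] add [lvj] -> 13 lines: nni ghre vmc duff xydac gaftu rjyby bpzv kgux lvj szfxc vzk wyoaq
Hunk 3: at line 5 remove [rjyby,bpzv,kgux] add [ynhll] -> 11 lines: nni ghre vmc duff xydac gaftu ynhll lvj szfxc vzk wyoaq
Hunk 4: at line 5 remove [ynhll] add [lmthr,ewc] -> 12 lines: nni ghre vmc duff xydac gaftu lmthr ewc lvj szfxc vzk wyoaq
Hunk 5: at line 6 remove [ewc,lvj] add [vafep,henzz] -> 12 lines: nni ghre vmc duff xydac gaftu lmthr vafep henzz szfxc vzk wyoaq
Hunk 6: at line 9 remove [szfxc,vzk] add [pdv,lny,yypkn] -> 13 lines: nni ghre vmc duff xydac gaftu lmthr vafep henzz pdv lny yypkn wyoaq

Answer: nni
ghre
vmc
duff
xydac
gaftu
lmthr
vafep
henzz
pdv
lny
yypkn
wyoaq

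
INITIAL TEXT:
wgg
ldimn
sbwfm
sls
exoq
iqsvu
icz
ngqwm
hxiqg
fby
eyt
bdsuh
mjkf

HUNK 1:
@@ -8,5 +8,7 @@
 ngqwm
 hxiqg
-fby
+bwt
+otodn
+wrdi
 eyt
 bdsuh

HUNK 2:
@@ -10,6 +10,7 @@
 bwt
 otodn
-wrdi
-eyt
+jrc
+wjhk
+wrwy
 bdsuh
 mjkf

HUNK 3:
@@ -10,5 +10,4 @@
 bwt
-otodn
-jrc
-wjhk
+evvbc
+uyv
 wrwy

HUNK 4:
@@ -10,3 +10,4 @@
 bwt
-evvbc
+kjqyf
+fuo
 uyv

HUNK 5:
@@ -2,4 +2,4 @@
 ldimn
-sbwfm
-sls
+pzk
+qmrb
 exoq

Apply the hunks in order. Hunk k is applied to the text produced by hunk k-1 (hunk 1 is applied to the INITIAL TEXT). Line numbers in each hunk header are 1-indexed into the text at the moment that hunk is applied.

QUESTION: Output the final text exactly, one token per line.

Answer: wgg
ldimn
pzk
qmrb
exoq
iqsvu
icz
ngqwm
hxiqg
bwt
kjqyf
fuo
uyv
wrwy
bdsuh
mjkf

Derivation:
Hunk 1: at line 8 remove [fby] add [bwt,otodn,wrdi] -> 15 lines: wgg ldimn sbwfm sls exoq iqsvu icz ngqwm hxiqg bwt otodn wrdi eyt bdsuh mjkf
Hunk 2: at line 10 remove [wrdi,eyt] add [jrc,wjhk,wrwy] -> 16 lines: wgg ldimn sbwfm sls exoq iqsvu icz ngqwm hxiqg bwt otodn jrc wjhk wrwy bdsuh mjkf
Hunk 3: at line 10 remove [otodn,jrc,wjhk] add [evvbc,uyv] -> 15 lines: wgg ldimn sbwfm sls exoq iqsvu icz ngqwm hxiqg bwt evvbc uyv wrwy bdsuh mjkf
Hunk 4: at line 10 remove [evvbc] add [kjqyf,fuo] -> 16 lines: wgg ldimn sbwfm sls exoq iqsvu icz ngqwm hxiqg bwt kjqyf fuo uyv wrwy bdsuh mjkf
Hunk 5: at line 2 remove [sbwfm,sls] add [pzk,qmrb] -> 16 lines: wgg ldimn pzk qmrb exoq iqsvu icz ngqwm hxiqg bwt kjqyf fuo uyv wrwy bdsuh mjkf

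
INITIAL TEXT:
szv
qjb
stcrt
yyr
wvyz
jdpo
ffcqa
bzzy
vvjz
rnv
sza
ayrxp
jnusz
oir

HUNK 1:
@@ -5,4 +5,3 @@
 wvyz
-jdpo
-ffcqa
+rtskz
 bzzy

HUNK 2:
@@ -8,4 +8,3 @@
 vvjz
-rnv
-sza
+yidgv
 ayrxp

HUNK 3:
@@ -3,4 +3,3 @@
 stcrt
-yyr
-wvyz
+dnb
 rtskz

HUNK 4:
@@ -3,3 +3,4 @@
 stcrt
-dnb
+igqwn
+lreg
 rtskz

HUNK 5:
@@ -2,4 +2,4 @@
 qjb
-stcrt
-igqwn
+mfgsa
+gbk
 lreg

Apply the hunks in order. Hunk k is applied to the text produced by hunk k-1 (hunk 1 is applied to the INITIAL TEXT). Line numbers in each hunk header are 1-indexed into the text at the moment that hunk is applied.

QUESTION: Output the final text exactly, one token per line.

Answer: szv
qjb
mfgsa
gbk
lreg
rtskz
bzzy
vvjz
yidgv
ayrxp
jnusz
oir

Derivation:
Hunk 1: at line 5 remove [jdpo,ffcqa] add [rtskz] -> 13 lines: szv qjb stcrt yyr wvyz rtskz bzzy vvjz rnv sza ayrxp jnusz oir
Hunk 2: at line 8 remove [rnv,sza] add [yidgv] -> 12 lines: szv qjb stcrt yyr wvyz rtskz bzzy vvjz yidgv ayrxp jnusz oir
Hunk 3: at line 3 remove [yyr,wvyz] add [dnb] -> 11 lines: szv qjb stcrt dnb rtskz bzzy vvjz yidgv ayrxp jnusz oir
Hunk 4: at line 3 remove [dnb] add [igqwn,lreg] -> 12 lines: szv qjb stcrt igqwn lreg rtskz bzzy vvjz yidgv ayrxp jnusz oir
Hunk 5: at line 2 remove [stcrt,igqwn] add [mfgsa,gbk] -> 12 lines: szv qjb mfgsa gbk lreg rtskz bzzy vvjz yidgv ayrxp jnusz oir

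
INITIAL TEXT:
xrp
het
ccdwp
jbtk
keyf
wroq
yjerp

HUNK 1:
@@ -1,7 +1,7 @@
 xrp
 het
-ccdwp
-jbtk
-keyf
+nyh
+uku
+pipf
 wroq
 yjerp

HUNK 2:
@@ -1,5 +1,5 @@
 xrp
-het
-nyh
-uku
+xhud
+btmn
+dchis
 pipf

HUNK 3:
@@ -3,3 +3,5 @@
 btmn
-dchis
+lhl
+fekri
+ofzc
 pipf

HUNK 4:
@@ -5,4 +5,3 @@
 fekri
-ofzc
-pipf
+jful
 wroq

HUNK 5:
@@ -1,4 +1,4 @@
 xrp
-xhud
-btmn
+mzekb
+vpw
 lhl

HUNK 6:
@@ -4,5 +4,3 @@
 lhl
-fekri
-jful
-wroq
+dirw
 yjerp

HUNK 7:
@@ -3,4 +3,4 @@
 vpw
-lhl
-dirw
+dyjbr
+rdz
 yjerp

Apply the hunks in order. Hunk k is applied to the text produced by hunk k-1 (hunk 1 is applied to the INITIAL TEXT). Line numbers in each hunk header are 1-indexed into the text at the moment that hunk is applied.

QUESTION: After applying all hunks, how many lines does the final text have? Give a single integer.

Answer: 6

Derivation:
Hunk 1: at line 1 remove [ccdwp,jbtk,keyf] add [nyh,uku,pipf] -> 7 lines: xrp het nyh uku pipf wroq yjerp
Hunk 2: at line 1 remove [het,nyh,uku] add [xhud,btmn,dchis] -> 7 lines: xrp xhud btmn dchis pipf wroq yjerp
Hunk 3: at line 3 remove [dchis] add [lhl,fekri,ofzc] -> 9 lines: xrp xhud btmn lhl fekri ofzc pipf wroq yjerp
Hunk 4: at line 5 remove [ofzc,pipf] add [jful] -> 8 lines: xrp xhud btmn lhl fekri jful wroq yjerp
Hunk 5: at line 1 remove [xhud,btmn] add [mzekb,vpw] -> 8 lines: xrp mzekb vpw lhl fekri jful wroq yjerp
Hunk 6: at line 4 remove [fekri,jful,wroq] add [dirw] -> 6 lines: xrp mzekb vpw lhl dirw yjerp
Hunk 7: at line 3 remove [lhl,dirw] add [dyjbr,rdz] -> 6 lines: xrp mzekb vpw dyjbr rdz yjerp
Final line count: 6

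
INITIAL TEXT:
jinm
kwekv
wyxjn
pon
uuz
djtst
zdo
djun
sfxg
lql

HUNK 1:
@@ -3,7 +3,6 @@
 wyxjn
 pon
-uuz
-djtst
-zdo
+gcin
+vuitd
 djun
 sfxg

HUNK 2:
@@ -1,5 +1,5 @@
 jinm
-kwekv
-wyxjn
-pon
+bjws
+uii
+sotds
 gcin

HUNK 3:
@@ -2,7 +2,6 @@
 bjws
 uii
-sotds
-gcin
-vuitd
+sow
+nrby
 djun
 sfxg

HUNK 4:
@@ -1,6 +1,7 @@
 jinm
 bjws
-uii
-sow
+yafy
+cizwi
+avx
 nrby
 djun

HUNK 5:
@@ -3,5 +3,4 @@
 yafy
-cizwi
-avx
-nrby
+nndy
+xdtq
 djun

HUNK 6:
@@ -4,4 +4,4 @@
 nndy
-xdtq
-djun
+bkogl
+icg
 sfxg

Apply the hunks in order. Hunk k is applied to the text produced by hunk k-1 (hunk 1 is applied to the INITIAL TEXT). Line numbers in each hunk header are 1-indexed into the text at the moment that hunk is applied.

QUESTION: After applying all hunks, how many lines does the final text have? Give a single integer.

Hunk 1: at line 3 remove [uuz,djtst,zdo] add [gcin,vuitd] -> 9 lines: jinm kwekv wyxjn pon gcin vuitd djun sfxg lql
Hunk 2: at line 1 remove [kwekv,wyxjn,pon] add [bjws,uii,sotds] -> 9 lines: jinm bjws uii sotds gcin vuitd djun sfxg lql
Hunk 3: at line 2 remove [sotds,gcin,vuitd] add [sow,nrby] -> 8 lines: jinm bjws uii sow nrby djun sfxg lql
Hunk 4: at line 1 remove [uii,sow] add [yafy,cizwi,avx] -> 9 lines: jinm bjws yafy cizwi avx nrby djun sfxg lql
Hunk 5: at line 3 remove [cizwi,avx,nrby] add [nndy,xdtq] -> 8 lines: jinm bjws yafy nndy xdtq djun sfxg lql
Hunk 6: at line 4 remove [xdtq,djun] add [bkogl,icg] -> 8 lines: jinm bjws yafy nndy bkogl icg sfxg lql
Final line count: 8

Answer: 8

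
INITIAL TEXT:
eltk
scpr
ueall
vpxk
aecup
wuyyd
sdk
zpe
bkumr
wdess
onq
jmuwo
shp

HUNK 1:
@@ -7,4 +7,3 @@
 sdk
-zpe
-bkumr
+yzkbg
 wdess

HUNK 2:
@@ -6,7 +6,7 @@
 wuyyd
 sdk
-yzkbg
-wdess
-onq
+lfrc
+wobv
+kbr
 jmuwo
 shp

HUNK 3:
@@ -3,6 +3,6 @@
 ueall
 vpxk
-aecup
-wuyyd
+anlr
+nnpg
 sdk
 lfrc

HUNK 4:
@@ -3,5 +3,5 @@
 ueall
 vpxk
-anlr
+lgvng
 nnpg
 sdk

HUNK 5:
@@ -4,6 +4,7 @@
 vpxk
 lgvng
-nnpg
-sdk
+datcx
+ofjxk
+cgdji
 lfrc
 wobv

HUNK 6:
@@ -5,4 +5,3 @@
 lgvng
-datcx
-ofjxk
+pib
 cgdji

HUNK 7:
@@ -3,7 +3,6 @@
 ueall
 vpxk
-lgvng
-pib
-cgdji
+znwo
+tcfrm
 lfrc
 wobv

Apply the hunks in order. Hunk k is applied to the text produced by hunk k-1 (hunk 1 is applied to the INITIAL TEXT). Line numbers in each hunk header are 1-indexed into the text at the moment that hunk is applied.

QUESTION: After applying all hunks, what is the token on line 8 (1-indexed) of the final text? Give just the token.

Hunk 1: at line 7 remove [zpe,bkumr] add [yzkbg] -> 12 lines: eltk scpr ueall vpxk aecup wuyyd sdk yzkbg wdess onq jmuwo shp
Hunk 2: at line 6 remove [yzkbg,wdess,onq] add [lfrc,wobv,kbr] -> 12 lines: eltk scpr ueall vpxk aecup wuyyd sdk lfrc wobv kbr jmuwo shp
Hunk 3: at line 3 remove [aecup,wuyyd] add [anlr,nnpg] -> 12 lines: eltk scpr ueall vpxk anlr nnpg sdk lfrc wobv kbr jmuwo shp
Hunk 4: at line 3 remove [anlr] add [lgvng] -> 12 lines: eltk scpr ueall vpxk lgvng nnpg sdk lfrc wobv kbr jmuwo shp
Hunk 5: at line 4 remove [nnpg,sdk] add [datcx,ofjxk,cgdji] -> 13 lines: eltk scpr ueall vpxk lgvng datcx ofjxk cgdji lfrc wobv kbr jmuwo shp
Hunk 6: at line 5 remove [datcx,ofjxk] add [pib] -> 12 lines: eltk scpr ueall vpxk lgvng pib cgdji lfrc wobv kbr jmuwo shp
Hunk 7: at line 3 remove [lgvng,pib,cgdji] add [znwo,tcfrm] -> 11 lines: eltk scpr ueall vpxk znwo tcfrm lfrc wobv kbr jmuwo shp
Final line 8: wobv

Answer: wobv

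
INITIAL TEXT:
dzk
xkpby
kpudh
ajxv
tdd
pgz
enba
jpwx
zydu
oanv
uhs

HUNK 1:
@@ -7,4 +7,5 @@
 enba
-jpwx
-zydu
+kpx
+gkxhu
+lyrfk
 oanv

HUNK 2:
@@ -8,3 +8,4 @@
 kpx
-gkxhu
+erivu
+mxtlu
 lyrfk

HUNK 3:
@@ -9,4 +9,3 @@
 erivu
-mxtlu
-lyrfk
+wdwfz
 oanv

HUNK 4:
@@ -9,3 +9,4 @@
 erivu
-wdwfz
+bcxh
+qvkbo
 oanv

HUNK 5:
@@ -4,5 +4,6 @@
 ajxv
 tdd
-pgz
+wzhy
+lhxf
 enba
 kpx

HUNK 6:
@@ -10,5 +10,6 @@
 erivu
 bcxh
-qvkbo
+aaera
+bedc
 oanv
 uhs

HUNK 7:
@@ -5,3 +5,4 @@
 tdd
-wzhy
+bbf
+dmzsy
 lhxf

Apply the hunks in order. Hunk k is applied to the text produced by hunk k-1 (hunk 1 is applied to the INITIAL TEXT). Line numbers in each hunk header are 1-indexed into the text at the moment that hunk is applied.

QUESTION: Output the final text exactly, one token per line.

Answer: dzk
xkpby
kpudh
ajxv
tdd
bbf
dmzsy
lhxf
enba
kpx
erivu
bcxh
aaera
bedc
oanv
uhs

Derivation:
Hunk 1: at line 7 remove [jpwx,zydu] add [kpx,gkxhu,lyrfk] -> 12 lines: dzk xkpby kpudh ajxv tdd pgz enba kpx gkxhu lyrfk oanv uhs
Hunk 2: at line 8 remove [gkxhu] add [erivu,mxtlu] -> 13 lines: dzk xkpby kpudh ajxv tdd pgz enba kpx erivu mxtlu lyrfk oanv uhs
Hunk 3: at line 9 remove [mxtlu,lyrfk] add [wdwfz] -> 12 lines: dzk xkpby kpudh ajxv tdd pgz enba kpx erivu wdwfz oanv uhs
Hunk 4: at line 9 remove [wdwfz] add [bcxh,qvkbo] -> 13 lines: dzk xkpby kpudh ajxv tdd pgz enba kpx erivu bcxh qvkbo oanv uhs
Hunk 5: at line 4 remove [pgz] add [wzhy,lhxf] -> 14 lines: dzk xkpby kpudh ajxv tdd wzhy lhxf enba kpx erivu bcxh qvkbo oanv uhs
Hunk 6: at line 10 remove [qvkbo] add [aaera,bedc] -> 15 lines: dzk xkpby kpudh ajxv tdd wzhy lhxf enba kpx erivu bcxh aaera bedc oanv uhs
Hunk 7: at line 5 remove [wzhy] add [bbf,dmzsy] -> 16 lines: dzk xkpby kpudh ajxv tdd bbf dmzsy lhxf enba kpx erivu bcxh aaera bedc oanv uhs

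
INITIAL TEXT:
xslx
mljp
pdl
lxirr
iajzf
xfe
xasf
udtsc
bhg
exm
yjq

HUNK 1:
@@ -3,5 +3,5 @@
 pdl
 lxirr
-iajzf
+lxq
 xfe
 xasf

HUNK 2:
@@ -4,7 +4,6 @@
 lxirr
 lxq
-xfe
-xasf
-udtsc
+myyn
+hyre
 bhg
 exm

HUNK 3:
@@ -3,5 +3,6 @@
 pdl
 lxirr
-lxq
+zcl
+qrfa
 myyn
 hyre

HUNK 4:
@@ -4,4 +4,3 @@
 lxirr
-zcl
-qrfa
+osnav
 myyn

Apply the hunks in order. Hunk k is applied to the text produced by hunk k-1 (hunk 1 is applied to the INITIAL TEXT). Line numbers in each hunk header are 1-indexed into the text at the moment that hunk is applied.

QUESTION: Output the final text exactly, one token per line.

Hunk 1: at line 3 remove [iajzf] add [lxq] -> 11 lines: xslx mljp pdl lxirr lxq xfe xasf udtsc bhg exm yjq
Hunk 2: at line 4 remove [xfe,xasf,udtsc] add [myyn,hyre] -> 10 lines: xslx mljp pdl lxirr lxq myyn hyre bhg exm yjq
Hunk 3: at line 3 remove [lxq] add [zcl,qrfa] -> 11 lines: xslx mljp pdl lxirr zcl qrfa myyn hyre bhg exm yjq
Hunk 4: at line 4 remove [zcl,qrfa] add [osnav] -> 10 lines: xslx mljp pdl lxirr osnav myyn hyre bhg exm yjq

Answer: xslx
mljp
pdl
lxirr
osnav
myyn
hyre
bhg
exm
yjq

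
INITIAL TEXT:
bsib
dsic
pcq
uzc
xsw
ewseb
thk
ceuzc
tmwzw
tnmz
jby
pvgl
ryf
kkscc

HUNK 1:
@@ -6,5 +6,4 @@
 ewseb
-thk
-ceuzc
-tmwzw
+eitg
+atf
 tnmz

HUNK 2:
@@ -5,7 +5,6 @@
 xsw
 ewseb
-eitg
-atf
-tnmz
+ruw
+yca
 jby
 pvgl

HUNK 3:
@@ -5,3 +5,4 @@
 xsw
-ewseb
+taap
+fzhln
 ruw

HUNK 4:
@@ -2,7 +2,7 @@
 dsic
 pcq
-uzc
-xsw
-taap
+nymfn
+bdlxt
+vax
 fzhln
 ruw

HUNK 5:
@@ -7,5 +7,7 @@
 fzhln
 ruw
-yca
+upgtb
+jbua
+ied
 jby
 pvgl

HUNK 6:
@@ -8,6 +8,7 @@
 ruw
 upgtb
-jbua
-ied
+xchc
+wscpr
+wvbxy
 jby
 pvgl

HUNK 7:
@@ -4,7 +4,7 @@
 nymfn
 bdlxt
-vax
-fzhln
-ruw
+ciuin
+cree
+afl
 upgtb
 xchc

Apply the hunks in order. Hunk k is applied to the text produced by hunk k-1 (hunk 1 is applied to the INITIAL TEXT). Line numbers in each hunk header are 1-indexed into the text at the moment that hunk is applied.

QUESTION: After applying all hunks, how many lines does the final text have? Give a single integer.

Hunk 1: at line 6 remove [thk,ceuzc,tmwzw] add [eitg,atf] -> 13 lines: bsib dsic pcq uzc xsw ewseb eitg atf tnmz jby pvgl ryf kkscc
Hunk 2: at line 5 remove [eitg,atf,tnmz] add [ruw,yca] -> 12 lines: bsib dsic pcq uzc xsw ewseb ruw yca jby pvgl ryf kkscc
Hunk 3: at line 5 remove [ewseb] add [taap,fzhln] -> 13 lines: bsib dsic pcq uzc xsw taap fzhln ruw yca jby pvgl ryf kkscc
Hunk 4: at line 2 remove [uzc,xsw,taap] add [nymfn,bdlxt,vax] -> 13 lines: bsib dsic pcq nymfn bdlxt vax fzhln ruw yca jby pvgl ryf kkscc
Hunk 5: at line 7 remove [yca] add [upgtb,jbua,ied] -> 15 lines: bsib dsic pcq nymfn bdlxt vax fzhln ruw upgtb jbua ied jby pvgl ryf kkscc
Hunk 6: at line 8 remove [jbua,ied] add [xchc,wscpr,wvbxy] -> 16 lines: bsib dsic pcq nymfn bdlxt vax fzhln ruw upgtb xchc wscpr wvbxy jby pvgl ryf kkscc
Hunk 7: at line 4 remove [vax,fzhln,ruw] add [ciuin,cree,afl] -> 16 lines: bsib dsic pcq nymfn bdlxt ciuin cree afl upgtb xchc wscpr wvbxy jby pvgl ryf kkscc
Final line count: 16

Answer: 16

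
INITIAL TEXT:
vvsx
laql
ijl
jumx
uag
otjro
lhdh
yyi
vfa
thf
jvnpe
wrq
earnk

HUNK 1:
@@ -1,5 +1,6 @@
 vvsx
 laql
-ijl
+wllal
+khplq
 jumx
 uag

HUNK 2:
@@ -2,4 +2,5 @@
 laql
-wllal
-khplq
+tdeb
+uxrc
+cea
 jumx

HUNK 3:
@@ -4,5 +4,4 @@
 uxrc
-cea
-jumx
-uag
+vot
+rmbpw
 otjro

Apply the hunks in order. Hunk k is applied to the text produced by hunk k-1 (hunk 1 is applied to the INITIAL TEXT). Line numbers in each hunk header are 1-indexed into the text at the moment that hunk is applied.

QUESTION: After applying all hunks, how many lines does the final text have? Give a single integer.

Answer: 14

Derivation:
Hunk 1: at line 1 remove [ijl] add [wllal,khplq] -> 14 lines: vvsx laql wllal khplq jumx uag otjro lhdh yyi vfa thf jvnpe wrq earnk
Hunk 2: at line 2 remove [wllal,khplq] add [tdeb,uxrc,cea] -> 15 lines: vvsx laql tdeb uxrc cea jumx uag otjro lhdh yyi vfa thf jvnpe wrq earnk
Hunk 3: at line 4 remove [cea,jumx,uag] add [vot,rmbpw] -> 14 lines: vvsx laql tdeb uxrc vot rmbpw otjro lhdh yyi vfa thf jvnpe wrq earnk
Final line count: 14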